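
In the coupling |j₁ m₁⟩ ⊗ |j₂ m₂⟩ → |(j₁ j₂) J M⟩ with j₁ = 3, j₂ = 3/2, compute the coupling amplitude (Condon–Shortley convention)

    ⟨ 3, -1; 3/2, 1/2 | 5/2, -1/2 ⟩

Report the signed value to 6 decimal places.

-0.119523

triangle: 2!·4!·1!/8! = 48/40320
(j±m)!: 2!·4!·2!·1!·2!·3! = 1152
prefactor² = (2J+1)·Δ·N² = 288/35
  k=1: −1/(1!·1!·3!·1!·1!·0!) = -1/6
  k=2: +1/(2!·0!·2!·0!·2!·1!) = 1/8
Σ = -1/24  ⇒  CG² = 288/35·(-1/24)² = 1/70
CG = −√(1/70) = -0.119523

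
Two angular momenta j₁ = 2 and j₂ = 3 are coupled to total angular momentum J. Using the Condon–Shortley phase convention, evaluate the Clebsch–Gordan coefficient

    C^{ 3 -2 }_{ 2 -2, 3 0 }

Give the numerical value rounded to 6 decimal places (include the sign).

j₁+j₂−J=2  J+j₁−j₂=2  J−j₁+j₂=4  j₁+j₂+J+1=9
(j₁±m₁, j₂±m₂, J±M) = (0,4,3,3,1,5)
P² = 192
sum k=2..2:
  [2] +1/24 = 1/24
S = 1/24
C² = P²·S² = 1/3 ; C = +0.577350

+√(1/3) ≈ +0.577350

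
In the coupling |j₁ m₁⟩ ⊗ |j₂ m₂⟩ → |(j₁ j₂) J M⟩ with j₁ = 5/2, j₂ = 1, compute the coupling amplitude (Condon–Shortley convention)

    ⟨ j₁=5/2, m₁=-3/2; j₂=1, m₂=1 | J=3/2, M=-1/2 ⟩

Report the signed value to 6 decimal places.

+0.632456  (= +√(2/5))

j₁+j₂−J=2  J+j₁−j₂=3  J−j₁+j₂=0  j₁+j₂+J+1=6
(j₁±m₁, j₂±m₂, J±M) = (1,4,2,0,1,2)
P² = 32/5
sum k=2..2:
  [2] +1/4 = 1/4
S = 1/4
C² = P²·S² = 2/5 ; C = +0.632456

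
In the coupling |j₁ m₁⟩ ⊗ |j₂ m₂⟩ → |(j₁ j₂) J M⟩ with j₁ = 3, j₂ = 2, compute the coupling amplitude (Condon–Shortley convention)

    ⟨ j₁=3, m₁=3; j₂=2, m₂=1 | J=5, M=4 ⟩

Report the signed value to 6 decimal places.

+0.632456  (= +√(2/5))

j₁+j₂−J=0  J+j₁−j₂=6  J−j₁+j₂=4  j₁+j₂+J+1=11
(j₁±m₁, j₂±m₂, J±M) = (6,0,3,1,9,1)
P² = 7464960
sum k=0..0:
  [0] +1/4320 = 1/4320
S = 1/4320
C² = P²·S² = 2/5 ; C = +0.632456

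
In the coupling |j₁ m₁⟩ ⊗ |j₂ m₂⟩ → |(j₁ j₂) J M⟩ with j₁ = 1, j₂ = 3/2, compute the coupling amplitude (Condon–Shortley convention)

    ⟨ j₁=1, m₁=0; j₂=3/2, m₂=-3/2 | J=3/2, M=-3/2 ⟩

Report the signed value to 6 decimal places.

+0.774597

j₁+j₂−J=1  J+j₁−j₂=1  J−j₁+j₂=2  j₁+j₂+J+1=5
(j₁±m₁, j₂±m₂, J±M) = (1,1,0,3,0,3)
P² = 12/5
sum k=0..0:
  [0] +1/2 = 1/2
S = 1/2
C² = P²·S² = 3/5 ; C = +0.774597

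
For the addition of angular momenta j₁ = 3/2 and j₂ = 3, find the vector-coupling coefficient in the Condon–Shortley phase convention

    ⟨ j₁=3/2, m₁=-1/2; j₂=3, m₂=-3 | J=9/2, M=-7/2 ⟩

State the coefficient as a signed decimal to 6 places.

+√(1/3) = +0.577350

triangle: 0!*3!*6!/10! = 4320/3628800
(j±m)!: 1!*2!*0!*6!*1!*8! = 58060800
prefactor² = (2J+1)*Δ*N² = 691200
  k=0: +1/(0!*0!*2!*0!*1!*6!) = 1/1440
Σ = 1/1440  ⇒  CG² = 691200*1/1440² = 1/3
CG = +√(1/3) = +0.577350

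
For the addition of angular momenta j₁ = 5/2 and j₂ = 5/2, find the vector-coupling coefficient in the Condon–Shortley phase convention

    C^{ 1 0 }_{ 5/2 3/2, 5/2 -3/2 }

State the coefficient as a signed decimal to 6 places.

j₁+j₂−J=4  J+j₁−j₂=1  J−j₁+j₂=1  j₁+j₂+J+1=7
(j₁±m₁, j₂±m₂, J±M) = (4,1,1,4,1,1)
P² = 288/35
sum k=0..1:
  [0] +1/24 = 1/24
  [1] −1/6 = -1/6
S = -1/8
C² = P²·S² = 9/70 ; C = -0.358569

−√(9/70) = -0.358569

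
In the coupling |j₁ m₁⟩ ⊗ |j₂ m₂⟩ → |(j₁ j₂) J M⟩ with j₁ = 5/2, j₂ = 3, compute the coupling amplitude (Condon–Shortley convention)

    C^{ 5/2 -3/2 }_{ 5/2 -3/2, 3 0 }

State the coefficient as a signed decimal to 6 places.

+0.483046  (= +√(7/30))

triangle: 3!×2!×3!/9! = 72/362880
(j±m)!: 1!×4!×3!×3!×1!×4! = 20736
prefactor² = (2J+1)×Δ×N² = 864/35
  k=2: +1/(2!×1!×2!×1!×0!×2!) = 1/8
  k=3: −1/(3!×0!×1!×0!×1!×3!) = -1/36
Σ = 7/72  ⇒  CG² = 864/35×7/72² = 7/30
CG = +√(7/30) = +0.483046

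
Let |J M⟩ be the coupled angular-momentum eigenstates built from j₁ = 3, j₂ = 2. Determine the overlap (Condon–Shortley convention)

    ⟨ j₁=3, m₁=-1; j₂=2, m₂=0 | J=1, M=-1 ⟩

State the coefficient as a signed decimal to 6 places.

triangle: 4!×2!×0!/7! = 48/5040
(j±m)!: 2!×4!×2!×2!×0!×2! = 384
prefactor² = (2J+1)×Δ×N² = 384/35
  k=2: +1/(2!×2!×2!×0!×0!×0!) = 1/8
Σ = 1/8  ⇒  CG² = 384/35×1/8² = 6/35
CG = +√(6/35) = +0.414039

+√(6/35) = +0.414039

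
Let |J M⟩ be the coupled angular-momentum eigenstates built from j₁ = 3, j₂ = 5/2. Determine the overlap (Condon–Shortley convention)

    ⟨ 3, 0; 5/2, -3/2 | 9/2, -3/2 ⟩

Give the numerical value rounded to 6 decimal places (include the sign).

√[10·1!5!4!/11! · 3!3!1!4!3!6!] = √(207360/77)
  +(−1)^0/∏(0,1,3,1,2,3)! = 1/72  (running 1/72)
  +(−1)^1/∏(1,0,2,0,3,4)! = -1/288  (running 1/96)
⟨..|..⟩ = √(207360/77)·(1/96) = +0.540562

+√(45/154) = +0.540562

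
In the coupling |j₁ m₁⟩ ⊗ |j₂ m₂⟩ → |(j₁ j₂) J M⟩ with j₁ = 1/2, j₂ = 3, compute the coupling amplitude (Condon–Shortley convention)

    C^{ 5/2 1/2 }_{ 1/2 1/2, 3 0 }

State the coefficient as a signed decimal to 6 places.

j₁+j₂−J=1  J+j₁−j₂=0  J−j₁+j₂=5  j₁+j₂+J+1=7
(j₁±m₁, j₂±m₂, J±M) = (1,0,3,3,3,2)
P² = 432/7
sum k=0..0:
  [0] +1/12 = 1/12
S = 1/12
C² = P²·S² = 3/7 ; C = +0.654654

+0.654654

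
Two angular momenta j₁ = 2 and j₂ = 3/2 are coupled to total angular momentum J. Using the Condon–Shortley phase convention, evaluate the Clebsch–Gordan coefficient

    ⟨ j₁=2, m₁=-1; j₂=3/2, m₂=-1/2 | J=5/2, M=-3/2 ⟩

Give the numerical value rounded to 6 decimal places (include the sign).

−√(1/35) = -0.169031

√[6·1!3!2!/7! · 1!3!1!2!1!4!] = √(144/35)
  +(−1)^0/∏(0,1,3,1,0,1)! = 1/6  (running 1/6)
  +(−1)^1/∏(1,0,2,0,1,2)! = -1/4  (running -1/12)
⟨..|..⟩ = √(144/35)·(-1/12) = -0.169031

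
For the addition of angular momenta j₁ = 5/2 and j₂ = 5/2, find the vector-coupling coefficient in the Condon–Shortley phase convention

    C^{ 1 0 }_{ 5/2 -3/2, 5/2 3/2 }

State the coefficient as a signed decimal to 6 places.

-0.358569

√[3·4!1!1!/7! · 1!4!4!1!1!1!] = √(288/35)
  +(−1)^3/∏(3,1,1,1,0,0)! = -1/6  (running -1/6)
  +(−1)^4/∏(4,0,0,0,1,1)! = 1/24  (running -1/8)
⟨..|..⟩ = √(288/35)·(-1/8) = -0.358569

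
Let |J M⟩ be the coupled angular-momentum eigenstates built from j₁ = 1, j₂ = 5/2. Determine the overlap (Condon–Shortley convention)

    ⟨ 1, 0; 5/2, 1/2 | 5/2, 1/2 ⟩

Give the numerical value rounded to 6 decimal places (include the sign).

j₁+j₂−J=1  J+j₁−j₂=1  J−j₁+j₂=4  j₁+j₂+J+1=7
(j₁±m₁, j₂±m₂, J±M) = (1,1,3,2,3,2)
P² = 144/35
sum k=0..1:
  [0] +1/6 = 1/6
  [1] −1/4 = -1/4
S = -1/12
C² = P²·S² = 1/35 ; C = -0.169031

−√(1/35) ≈ -0.169031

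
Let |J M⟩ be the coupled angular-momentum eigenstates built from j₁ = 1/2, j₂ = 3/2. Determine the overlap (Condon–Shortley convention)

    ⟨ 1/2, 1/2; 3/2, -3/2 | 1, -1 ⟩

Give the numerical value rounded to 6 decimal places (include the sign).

j₁+j₂−J=1  J+j₁−j₂=0  J−j₁+j₂=2  j₁+j₂+J+1=4
(j₁±m₁, j₂±m₂, J±M) = (1,0,0,3,0,2)
P² = 3
sum k=0..0:
  [0] +1/2 = 1/2
S = 1/2
C² = P²·S² = 3/4 ; C = +0.866025

+0.866025  (= +√(3/4))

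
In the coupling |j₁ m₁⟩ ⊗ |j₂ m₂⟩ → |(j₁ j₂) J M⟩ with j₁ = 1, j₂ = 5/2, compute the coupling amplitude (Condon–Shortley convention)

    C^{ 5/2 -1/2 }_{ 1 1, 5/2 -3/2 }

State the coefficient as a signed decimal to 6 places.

+0.676123  (= +√(16/35))

triangle: 1!×1!×4!/7! = 24/5040
(j±m)!: 2!×0!×1!×4!×2!×3! = 576
prefactor² = (2J+1)×Δ×N² = 576/35
  k=0: +1/(0!×1!×0!×1!×1!×3!) = 1/6
Σ = 1/6  ⇒  CG² = 576/35×1/6² = 16/35
CG = +√(16/35) = +0.676123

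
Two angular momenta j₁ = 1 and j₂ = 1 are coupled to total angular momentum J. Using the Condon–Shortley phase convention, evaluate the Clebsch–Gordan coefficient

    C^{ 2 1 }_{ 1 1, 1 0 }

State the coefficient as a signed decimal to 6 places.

j₁+j₂−J=0  J+j₁−j₂=2  J−j₁+j₂=2  j₁+j₂+J+1=5
(j₁±m₁, j₂±m₂, J±M) = (2,0,1,1,3,1)
P² = 2
sum k=0..0:
  [0] +1/2 = 1/2
S = 1/2
C² = P²·S² = 1/2 ; C = +0.707107

+0.707107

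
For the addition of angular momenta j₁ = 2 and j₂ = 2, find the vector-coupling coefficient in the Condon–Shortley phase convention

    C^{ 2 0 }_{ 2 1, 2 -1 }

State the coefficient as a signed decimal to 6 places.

triangle: 2!*2!*2!/7! = 8/5040
(j±m)!: 3!*1!*1!*3!*2!*2! = 144
prefactor² = (2J+1)*Δ*N² = 8/7
  k=0: +1/(0!*2!*1!*1!*1!*1!) = 1/2
  k=1: −1/(1!*1!*0!*0!*2!*2!) = -1/4
Σ = 1/4  ⇒  CG² = 8/7*1/4² = 1/14
CG = +√(1/14) = +0.267261

+√(1/14) = +0.267261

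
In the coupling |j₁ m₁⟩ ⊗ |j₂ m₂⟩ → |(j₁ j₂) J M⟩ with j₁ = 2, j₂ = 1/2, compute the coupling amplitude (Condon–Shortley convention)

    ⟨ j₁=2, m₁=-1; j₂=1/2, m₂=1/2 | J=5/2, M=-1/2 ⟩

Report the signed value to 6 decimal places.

+0.632456  (= +√(2/5))

√[6·0!4!1!/6! · 1!3!1!0!2!3!] = √(72/5)
  +(−1)^0/∏(0,0,3,1,1,0)! = 1/6  (running 1/6)
⟨..|..⟩ = √(72/5)·(1/6) = +0.632456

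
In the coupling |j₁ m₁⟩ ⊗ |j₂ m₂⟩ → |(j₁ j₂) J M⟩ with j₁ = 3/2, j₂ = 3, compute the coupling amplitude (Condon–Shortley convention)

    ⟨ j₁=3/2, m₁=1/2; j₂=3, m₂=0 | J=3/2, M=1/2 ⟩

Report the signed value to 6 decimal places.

-0.507093

triangle: 3!·0!·3!/7! = 36/5040
(j±m)!: 2!·1!·3!·3!·2!·1! = 144
prefactor² = (2J+1)·Δ·N² = 144/35
  k=1: −1/(1!·2!·0!·2!·0!·1!) = -1/4
Σ = -1/4  ⇒  CG² = 144/35·(-1/4)² = 9/35
CG = −√(9/35) = -0.507093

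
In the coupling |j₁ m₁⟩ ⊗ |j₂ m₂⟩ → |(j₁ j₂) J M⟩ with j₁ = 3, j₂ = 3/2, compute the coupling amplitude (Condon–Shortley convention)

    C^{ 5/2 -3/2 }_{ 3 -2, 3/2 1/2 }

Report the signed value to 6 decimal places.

j₁+j₂−J=2  J+j₁−j₂=4  J−j₁+j₂=1  j₁+j₂+J+1=8
(j₁±m₁, j₂±m₂, J±M) = (1,5,2,1,1,4)
P² = 288/7
sum k=1..2:
  [1] −1/24 = -1/24
  [2] +1/12 = 1/12
S = 1/24
C² = P²·S² = 1/14 ; C = +0.267261

+√(1/14) ≈ +0.267261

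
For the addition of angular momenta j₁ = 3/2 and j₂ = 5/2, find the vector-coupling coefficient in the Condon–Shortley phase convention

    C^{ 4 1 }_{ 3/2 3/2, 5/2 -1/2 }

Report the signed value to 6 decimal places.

j₁+j₂−J=0  J+j₁−j₂=3  J−j₁+j₂=5  j₁+j₂+J+1=9
(j₁±m₁, j₂±m₂, J±M) = (3,0,2,3,5,3)
P² = 6480/7
sum k=0..0:
  [0] +1/72 = 1/72
S = 1/72
C² = P²·S² = 5/28 ; C = +0.422577

+√(5/28) = +0.422577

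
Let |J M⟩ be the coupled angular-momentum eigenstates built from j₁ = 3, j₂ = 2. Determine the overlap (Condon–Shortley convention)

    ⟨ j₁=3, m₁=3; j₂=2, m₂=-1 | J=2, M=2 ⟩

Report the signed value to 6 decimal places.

+0.597614

j₁+j₂−J=3  J+j₁−j₂=3  J−j₁+j₂=1  j₁+j₂+J+1=8
(j₁±m₁, j₂±m₂, J±M) = (6,0,1,3,4,0)
P² = 3240/7
sum k=0..0:
  [0] +1/36 = 1/36
S = 1/36
C² = P²·S² = 5/14 ; C = +0.597614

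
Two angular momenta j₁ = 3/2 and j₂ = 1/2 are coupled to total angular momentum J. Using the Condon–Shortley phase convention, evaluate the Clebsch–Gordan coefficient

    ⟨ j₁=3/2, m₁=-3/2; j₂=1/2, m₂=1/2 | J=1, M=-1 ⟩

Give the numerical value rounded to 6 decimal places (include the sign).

triangle: 1!×2!×0!/4! = 2/24
(j±m)!: 0!×3!×1!×0!×0!×2! = 12
prefactor² = (2J+1)×Δ×N² = 3
  k=1: −1/(1!×0!×2!×0!×0!×0!) = -1/2
Σ = -1/2  ⇒  CG² = 3×(-1/2)² = 3/4
CG = −√(3/4) = -0.866025

−√(3/4) = -0.866025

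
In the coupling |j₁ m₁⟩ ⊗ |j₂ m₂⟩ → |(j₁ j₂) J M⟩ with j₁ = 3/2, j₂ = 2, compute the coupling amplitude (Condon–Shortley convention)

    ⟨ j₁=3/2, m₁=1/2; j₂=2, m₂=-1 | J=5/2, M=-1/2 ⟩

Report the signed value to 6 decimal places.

+0.597614

triangle: 1!*2!*3!/7! = 12/5040
(j±m)!: 2!*1!*1!*3!*2!*3! = 144
prefactor² = (2J+1)*Δ*N² = 72/35
  k=0: +1/(0!*1!*1!*1!*1!*2!) = 1/2
  k=1: −1/(1!*0!*0!*0!*2!*3!) = -1/12
Σ = 5/12  ⇒  CG² = 72/35*5/12² = 5/14
CG = +√(5/14) = +0.597614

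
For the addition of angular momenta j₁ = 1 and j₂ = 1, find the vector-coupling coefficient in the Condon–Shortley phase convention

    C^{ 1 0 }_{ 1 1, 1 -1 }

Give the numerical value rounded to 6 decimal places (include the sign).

triangle: 1!×1!×1!/4! = 1/24
(j±m)!: 2!×0!×0!×2!×1!×1! = 4
prefactor² = (2J+1)×Δ×N² = 1/2
  k=0: +1/(0!×1!×0!×0!×1!×1!) = 1
Σ = 1  ⇒  CG² = 1/2×1² = 1/2
CG = +√(1/2) = +0.707107

+0.707107  (= +√(1/2))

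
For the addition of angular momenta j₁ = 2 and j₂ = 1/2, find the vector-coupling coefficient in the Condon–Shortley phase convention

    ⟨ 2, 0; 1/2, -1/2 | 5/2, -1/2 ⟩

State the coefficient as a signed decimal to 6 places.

√[6·0!4!1!/6! · 2!2!0!1!2!3!] = √(48/5)
  +(−1)^0/∏(0,0,2,0,2,1)! = 1/4  (running 1/4)
⟨..|..⟩ = √(48/5)·(1/4) = +0.774597

+√(3/5) ≈ +0.774597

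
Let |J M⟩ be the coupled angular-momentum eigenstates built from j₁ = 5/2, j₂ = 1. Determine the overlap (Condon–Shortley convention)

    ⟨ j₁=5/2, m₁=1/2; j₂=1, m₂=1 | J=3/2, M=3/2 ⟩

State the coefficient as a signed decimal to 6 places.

j₁+j₂−J=2  J+j₁−j₂=3  J−j₁+j₂=0  j₁+j₂+J+1=6
(j₁±m₁, j₂±m₂, J±M) = (3,2,2,0,3,0)
P² = 48/5
sum k=2..2:
  [2] +1/12 = 1/12
S = 1/12
C² = P²·S² = 1/15 ; C = +0.258199

+√(1/15) ≈ +0.258199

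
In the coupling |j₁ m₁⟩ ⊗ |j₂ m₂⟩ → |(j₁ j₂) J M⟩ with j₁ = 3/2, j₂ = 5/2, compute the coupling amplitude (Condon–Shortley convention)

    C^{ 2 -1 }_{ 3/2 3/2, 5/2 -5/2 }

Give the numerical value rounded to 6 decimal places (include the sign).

+0.597614  (= +√(5/14))

√[5·2!1!3!/7! · 3!0!0!5!1!3!] = √(360/7)
  +(−1)^0/∏(0,2,0,0,1,3)! = 1/12  (running 1/12)
⟨..|..⟩ = √(360/7)·(1/12) = +0.597614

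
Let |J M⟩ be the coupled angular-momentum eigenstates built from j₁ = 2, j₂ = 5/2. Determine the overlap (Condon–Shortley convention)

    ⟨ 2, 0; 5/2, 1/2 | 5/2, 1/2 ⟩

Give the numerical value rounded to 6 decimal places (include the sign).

−√(8/35) ≈ -0.478091

triangle: 2!·2!·3!/8! = 24/40320
(j±m)!: 2!·2!·3!·2!·3!·2! = 576
prefactor² = (2J+1)·Δ·N² = 72/35
  k=0: +1/(0!·2!·2!·3!·0!·0!) = 1/24
  k=1: −1/(1!·1!·1!·2!·1!·1!) = -1/2
  k=2: +1/(2!·0!·0!·1!·2!·2!) = 1/8
Σ = -1/3  ⇒  CG² = 72/35·(-1/3)² = 8/35
CG = −√(8/35) = -0.478091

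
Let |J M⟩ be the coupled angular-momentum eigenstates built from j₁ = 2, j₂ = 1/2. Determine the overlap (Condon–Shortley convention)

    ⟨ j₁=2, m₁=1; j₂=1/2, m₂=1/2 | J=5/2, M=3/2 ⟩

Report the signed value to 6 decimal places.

+0.894427

√[6·0!4!1!/6! · 3!1!1!0!4!1!] = √(144/5)
  +(−1)^0/∏(0,0,1,1,3,0)! = 1/6  (running 1/6)
⟨..|..⟩ = √(144/5)·(1/6) = +0.894427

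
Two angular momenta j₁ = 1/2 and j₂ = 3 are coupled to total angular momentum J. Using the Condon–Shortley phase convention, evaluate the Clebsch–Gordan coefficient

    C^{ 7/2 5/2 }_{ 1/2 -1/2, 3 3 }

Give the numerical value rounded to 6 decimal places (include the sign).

+0.377964  (= +√(1/7))

j₁+j₂−J=0  J+j₁−j₂=1  J−j₁+j₂=6  j₁+j₂+J+1=8
(j₁±m₁, j₂±m₂, J±M) = (0,1,6,0,6,1)
P² = 518400/7
sum k=0..0:
  [0] +1/720 = 1/720
S = 1/720
C² = P²·S² = 1/7 ; C = +0.377964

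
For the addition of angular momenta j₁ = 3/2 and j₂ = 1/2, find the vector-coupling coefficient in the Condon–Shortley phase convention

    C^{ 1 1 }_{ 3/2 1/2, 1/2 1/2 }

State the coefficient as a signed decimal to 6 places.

−√(1/4) ≈ -0.500000

j₁+j₂−J=1  J+j₁−j₂=2  J−j₁+j₂=0  j₁+j₂+J+1=4
(j₁±m₁, j₂±m₂, J±M) = (2,1,1,0,2,0)
P² = 1
sum k=1..1:
  [1] −1/2 = -1/2
S = -1/2
C² = P²·S² = 1/4 ; C = -0.500000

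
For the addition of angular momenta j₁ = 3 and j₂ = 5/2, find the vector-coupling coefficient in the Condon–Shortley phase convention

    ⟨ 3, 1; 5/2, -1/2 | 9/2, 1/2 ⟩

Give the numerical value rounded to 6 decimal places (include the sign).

√[10·1!5!4!/11! · 4!2!2!3!5!4!] = √(92160/77)
  +(−1)^0/∏(0,1,2,2,3,2)! = 1/48  (running 1/48)
  +(−1)^1/∏(1,0,1,1,4,3)! = -1/144  (running 1/72)
⟨..|..⟩ = √(92160/77)·(1/72) = +0.480500

+0.480500  (= +√(160/693))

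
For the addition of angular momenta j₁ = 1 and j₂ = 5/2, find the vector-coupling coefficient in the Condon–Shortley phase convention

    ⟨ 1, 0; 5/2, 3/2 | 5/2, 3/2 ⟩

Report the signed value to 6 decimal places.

j₁+j₂−J=1  J+j₁−j₂=1  J−j₁+j₂=4  j₁+j₂+J+1=7
(j₁±m₁, j₂±m₂, J±M) = (1,1,4,1,4,1)
P² = 576/35
sum k=0..1:
  [0] +1/24 = 1/24
  [1] −1/6 = -1/6
S = -1/8
C² = P²·S² = 9/35 ; C = -0.507093

-0.507093  (= −√(9/35))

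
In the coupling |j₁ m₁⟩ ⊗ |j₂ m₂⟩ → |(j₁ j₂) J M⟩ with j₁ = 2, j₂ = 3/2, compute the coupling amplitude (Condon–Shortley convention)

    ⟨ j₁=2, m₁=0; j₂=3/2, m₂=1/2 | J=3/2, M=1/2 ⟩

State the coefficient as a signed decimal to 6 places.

-0.447214  (= −√(1/5))

√[4·2!2!1!/6! · 2!2!2!1!2!1!] = √(16/45)
  +(−1)^1/∏(1,1,1,1,1,0)! = -1  (running -1)
  +(−1)^2/∏(2,0,0,0,2,1)! = 1/4  (running -3/4)
⟨..|..⟩ = √(16/45)·(-3/4) = -0.447214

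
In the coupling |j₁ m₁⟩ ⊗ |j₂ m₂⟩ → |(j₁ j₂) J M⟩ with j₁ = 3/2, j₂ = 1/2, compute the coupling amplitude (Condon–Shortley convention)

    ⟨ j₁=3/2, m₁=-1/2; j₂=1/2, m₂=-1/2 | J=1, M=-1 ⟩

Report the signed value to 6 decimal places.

triangle: 1!·2!·0!/4! = 2/24
(j±m)!: 1!·2!·0!·1!·0!·2! = 4
prefactor² = (2J+1)·Δ·N² = 1
  k=0: +1/(0!·1!·2!·0!·0!·0!) = 1/2
Σ = 1/2  ⇒  CG² = 1·1/2² = 1/4
CG = +√(1/4) = +0.500000

+√(1/4) ≈ +0.500000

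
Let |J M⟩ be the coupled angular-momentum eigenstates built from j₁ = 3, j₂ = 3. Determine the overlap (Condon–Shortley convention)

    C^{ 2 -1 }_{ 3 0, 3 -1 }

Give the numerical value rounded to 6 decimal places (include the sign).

+0.154303  (= +√(1/42))

j₁+j₂−J=4  J+j₁−j₂=2  J−j₁+j₂=2  j₁+j₂+J+1=9
(j₁±m₁, j₂±m₂, J±M) = (3,3,2,4,1,3)
P² = 96/7
sum k=1..2:
  [1] −1/12 = -1/12
  [2] +1/8 = 1/8
S = 1/24
C² = P²·S² = 1/42 ; C = +0.154303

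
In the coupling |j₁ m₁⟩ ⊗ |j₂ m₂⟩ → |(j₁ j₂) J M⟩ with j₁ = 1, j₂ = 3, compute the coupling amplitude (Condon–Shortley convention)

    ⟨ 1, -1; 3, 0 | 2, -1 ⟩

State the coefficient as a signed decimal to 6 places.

+0.377964  (= +√(1/7))

j₁+j₂−J=2  J+j₁−j₂=0  J−j₁+j₂=4  j₁+j₂+J+1=7
(j₁±m₁, j₂±m₂, J±M) = (0,2,3,3,1,3)
P² = 144/7
sum k=2..2:
  [2] +1/12 = 1/12
S = 1/12
C² = P²·S² = 1/7 ; C = +0.377964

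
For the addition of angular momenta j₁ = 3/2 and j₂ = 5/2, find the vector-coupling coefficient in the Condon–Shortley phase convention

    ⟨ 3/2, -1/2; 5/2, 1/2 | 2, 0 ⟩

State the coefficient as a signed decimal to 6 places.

−√(1/14) ≈ -0.267261

j₁+j₂−J=2  J+j₁−j₂=1  J−j₁+j₂=3  j₁+j₂+J+1=7
(j₁±m₁, j₂±m₂, J±M) = (1,2,3,2,2,2)
P² = 8/7
sum k=1..2:
  [1] −1/2 = -1/2
  [2] +1/4 = 1/4
S = -1/4
C² = P²·S² = 1/14 ; C = -0.267261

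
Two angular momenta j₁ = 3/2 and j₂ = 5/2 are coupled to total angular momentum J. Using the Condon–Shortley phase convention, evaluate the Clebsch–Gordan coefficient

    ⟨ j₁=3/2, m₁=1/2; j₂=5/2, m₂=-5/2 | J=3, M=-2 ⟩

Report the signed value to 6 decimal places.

+0.645497

j₁+j₂−J=1  J+j₁−j₂=2  J−j₁+j₂=4  j₁+j₂+J+1=8
(j₁±m₁, j₂±m₂, J±M) = (2,1,0,5,1,5)
P² = 240
sum k=0..0:
  [0] +1/24 = 1/24
S = 1/24
C² = P²·S² = 5/12 ; C = +0.645497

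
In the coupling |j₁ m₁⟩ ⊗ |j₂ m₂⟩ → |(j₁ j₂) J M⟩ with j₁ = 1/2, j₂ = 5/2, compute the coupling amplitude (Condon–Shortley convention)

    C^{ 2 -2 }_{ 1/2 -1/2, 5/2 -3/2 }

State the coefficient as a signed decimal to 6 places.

−√(1/6) = -0.408248

√[5·1!0!4!/6! · 0!1!1!4!0!4!] = √(96)
  +(−1)^1/∏(1,0,0,0,0,4)! = -1/24  (running -1/24)
⟨..|..⟩ = √(96)·(-1/24) = -0.408248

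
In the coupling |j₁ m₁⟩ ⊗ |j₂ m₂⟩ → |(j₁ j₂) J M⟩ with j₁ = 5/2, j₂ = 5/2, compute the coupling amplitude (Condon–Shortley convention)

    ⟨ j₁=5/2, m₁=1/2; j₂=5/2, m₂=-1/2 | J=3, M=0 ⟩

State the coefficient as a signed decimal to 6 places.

√[7·2!3!3!/9! · 3!2!2!3!3!3!] = √(36/5)
  +(−1)^0/∏(0,2,2,2,1,1)! = 1/8  (running 1/8)
  +(−1)^1/∏(1,1,1,1,2,2)! = -1/4  (running -1/8)
  +(−1)^2/∏(2,0,0,0,3,3)! = 1/72  (running -1/9)
⟨..|..⟩ = √(36/5)·(-1/9) = -0.298142

−√(4/45) ≈ -0.298142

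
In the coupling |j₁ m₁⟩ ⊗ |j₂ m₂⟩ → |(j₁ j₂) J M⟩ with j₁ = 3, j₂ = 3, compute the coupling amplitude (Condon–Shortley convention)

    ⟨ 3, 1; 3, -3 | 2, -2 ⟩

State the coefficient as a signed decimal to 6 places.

+0.345033  (= +√(5/42))

√[5·4!2!2!/9! · 4!2!0!6!0!4!] = √(7680/7)
  +(−1)^0/∏(0,4,2,0,0,2)! = 1/96  (running 1/96)
⟨..|..⟩ = √(7680/7)·(1/96) = +0.345033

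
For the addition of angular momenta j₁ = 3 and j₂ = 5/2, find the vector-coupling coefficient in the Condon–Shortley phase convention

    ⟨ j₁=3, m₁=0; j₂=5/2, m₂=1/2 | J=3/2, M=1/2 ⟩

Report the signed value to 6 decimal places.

+0.338062  (= +√(4/35))

triangle: 4!×2!×1!/8! = 48/40320
(j±m)!: 3!×3!×3!×2!×2!×1! = 864
prefactor² = (2J+1)×Δ×N² = 144/35
  k=2: +1/(2!×2!×1!×1!×1!×0!) = 1/4
  k=3: −1/(3!×1!×0!×0!×2!×1!) = -1/12
Σ = 1/6  ⇒  CG² = 144/35×1/6² = 4/35
CG = +√(4/35) = +0.338062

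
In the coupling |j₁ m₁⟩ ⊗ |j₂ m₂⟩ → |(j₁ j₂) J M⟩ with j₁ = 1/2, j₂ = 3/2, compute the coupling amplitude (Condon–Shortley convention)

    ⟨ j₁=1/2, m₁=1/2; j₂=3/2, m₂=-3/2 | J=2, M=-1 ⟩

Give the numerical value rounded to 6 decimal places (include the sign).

√[5·0!1!3!/5! · 1!0!0!3!1!3!] = √(9)
  +(−1)^0/∏(0,0,0,0,1,3)! = 1/6  (running 1/6)
⟨..|..⟩ = √(9)·(1/6) = +0.500000

+√(1/4) ≈ +0.500000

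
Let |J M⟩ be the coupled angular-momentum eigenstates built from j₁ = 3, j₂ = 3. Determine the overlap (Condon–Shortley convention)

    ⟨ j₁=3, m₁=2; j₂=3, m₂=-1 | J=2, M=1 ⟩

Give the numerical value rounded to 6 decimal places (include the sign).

j₁+j₂−J=4  J+j₁−j₂=2  J−j₁+j₂=2  j₁+j₂+J+1=9
(j₁±m₁, j₂±m₂, J±M) = (5,1,2,4,3,1)
P² = 320/7
sum k=0..1:
  [0] +1/48 = 1/48
  [1] −1/12 = -1/12
S = -1/16
C² = P²·S² = 5/28 ; C = -0.422577

-0.422577  (= −√(5/28))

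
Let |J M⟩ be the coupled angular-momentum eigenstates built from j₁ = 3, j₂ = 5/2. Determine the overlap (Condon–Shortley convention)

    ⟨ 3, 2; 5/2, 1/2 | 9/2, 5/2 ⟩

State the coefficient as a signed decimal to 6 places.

+√(49/198) = +0.497468

√[10·1!5!4!/11! · 5!1!3!2!7!2!] = √(115200/11)
  +(−1)^0/∏(0,1,1,3,4,1)! = 1/144  (running 1/144)
  +(−1)^1/∏(1,0,0,2,5,2)! = -1/480  (running 7/1440)
⟨..|..⟩ = √(115200/11)·(7/1440) = +0.497468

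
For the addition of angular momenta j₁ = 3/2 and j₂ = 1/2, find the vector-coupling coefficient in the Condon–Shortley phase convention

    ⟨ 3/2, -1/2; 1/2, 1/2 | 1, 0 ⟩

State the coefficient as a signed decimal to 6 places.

√[3·1!2!0!/4! · 1!2!1!0!1!1!] = √(1/2)
  +(−1)^1/∏(1,0,1,0,1,0)! = -1  (running -1)
⟨..|..⟩ = √(1/2)·(-1) = -0.707107

−√(1/2) ≈ -0.707107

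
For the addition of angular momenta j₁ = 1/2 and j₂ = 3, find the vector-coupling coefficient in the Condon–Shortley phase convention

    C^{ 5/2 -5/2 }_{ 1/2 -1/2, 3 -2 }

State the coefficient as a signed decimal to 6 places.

−√(1/7) ≈ -0.377964

j₁+j₂−J=1  J+j₁−j₂=0  J−j₁+j₂=5  j₁+j₂+J+1=7
(j₁±m₁, j₂±m₂, J±M) = (0,1,1,5,0,5)
P² = 14400/7
sum k=1..1:
  [1] −1/120 = -1/120
S = -1/120
C² = P²·S² = 1/7 ; C = -0.377964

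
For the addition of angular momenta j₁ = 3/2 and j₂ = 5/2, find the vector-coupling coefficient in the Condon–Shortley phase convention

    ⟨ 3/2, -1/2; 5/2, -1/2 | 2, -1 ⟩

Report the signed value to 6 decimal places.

-0.545545

j₁+j₂−J=2  J+j₁−j₂=1  J−j₁+j₂=3  j₁+j₂+J+1=7
(j₁±m₁, j₂±m₂, J±M) = (1,2,2,3,1,3)
P² = 12/7
sum k=1..2:
  [1] −1/2 = -1/2
  [2] +1/12 = 1/12
S = -5/12
C² = P²·S² = 25/84 ; C = -0.545545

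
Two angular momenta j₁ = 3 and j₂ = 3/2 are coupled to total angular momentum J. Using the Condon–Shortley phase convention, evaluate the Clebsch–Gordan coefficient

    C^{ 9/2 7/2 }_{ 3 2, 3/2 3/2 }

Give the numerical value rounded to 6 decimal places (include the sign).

j₁+j₂−J=0  J+j₁−j₂=6  J−j₁+j₂=3  j₁+j₂+J+1=10
(j₁±m₁, j₂±m₂, J±M) = (5,1,3,0,8,1)
P² = 345600
sum k=0..0:
  [0] +1/720 = 1/720
S = 1/720
C² = P²·S² = 2/3 ; C = +0.816497

+√(2/3) = +0.816497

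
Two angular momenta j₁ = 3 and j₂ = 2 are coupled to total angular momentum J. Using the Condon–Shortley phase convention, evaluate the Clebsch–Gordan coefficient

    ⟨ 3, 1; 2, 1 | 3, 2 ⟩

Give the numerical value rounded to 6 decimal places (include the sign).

√[7·2!4!2!/9! · 4!2!3!1!5!1!] = √(64)
  +(−1)^1/∏(1,1,1,2,3,0)! = -1/12  (running -1/12)
  +(−1)^2/∏(2,0,0,1,4,1)! = 1/48  (running -1/16)
⟨..|..⟩ = √(64)·(-1/16) = -0.500000

−√(1/4) = -0.500000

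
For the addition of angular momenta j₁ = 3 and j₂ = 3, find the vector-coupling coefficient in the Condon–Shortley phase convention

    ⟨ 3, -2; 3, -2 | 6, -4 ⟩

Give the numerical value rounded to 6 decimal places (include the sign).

+0.738549  (= +√(6/11))

j₁+j₂−J=0  J+j₁−j₂=6  J−j₁+j₂=6  j₁+j₂+J+1=13
(j₁±m₁, j₂±m₂, J±M) = (1,5,1,5,2,10)
P² = 1244160000/11
sum k=0..0:
  [0] +1/14400 = 1/14400
S = 1/14400
C² = P²·S² = 6/11 ; C = +0.738549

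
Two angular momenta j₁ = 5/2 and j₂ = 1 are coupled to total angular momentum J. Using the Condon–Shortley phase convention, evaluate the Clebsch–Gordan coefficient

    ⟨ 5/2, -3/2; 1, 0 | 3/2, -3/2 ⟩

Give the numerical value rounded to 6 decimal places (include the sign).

−√(4/15) = -0.516398

triangle: 2!×3!×0!/6! = 12/720
(j±m)!: 1!×4!×1!×1!×0!×3! = 144
prefactor² = (2J+1)×Δ×N² = 48/5
  k=1: −1/(1!×1!×3!×0!×0!×0!) = -1/6
Σ = -1/6  ⇒  CG² = 48/5×(-1/6)² = 4/15
CG = −√(4/15) = -0.516398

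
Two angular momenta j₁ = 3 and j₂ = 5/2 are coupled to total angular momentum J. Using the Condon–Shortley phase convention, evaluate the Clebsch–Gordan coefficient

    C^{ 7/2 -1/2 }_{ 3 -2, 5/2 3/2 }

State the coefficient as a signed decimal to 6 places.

triangle: 2!*4!*3!/10! = 288/3628800
(j±m)!: 1!*5!*4!*1!*3!*4! = 414720
prefactor² = (2J+1)*Δ*N² = 9216/35
  k=1: −1/(1!*1!*4!*3!*0!*0!) = -1/144
  k=2: +1/(2!*0!*3!*2!*1!*1!) = 1/24
Σ = 5/144  ⇒  CG² = 9216/35*5/144² = 20/63
CG = +√(20/63) = +0.563436

+√(20/63) = +0.563436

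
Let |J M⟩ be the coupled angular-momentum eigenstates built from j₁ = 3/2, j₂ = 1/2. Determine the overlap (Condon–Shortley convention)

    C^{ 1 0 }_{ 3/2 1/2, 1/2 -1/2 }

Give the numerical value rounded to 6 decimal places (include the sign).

√[3·1!2!0!/4! · 2!1!0!1!1!1!] = √(1/2)
  +(−1)^0/∏(0,1,1,0,1,0)! = 1  (running 1)
⟨..|..⟩ = √(1/2)·(1) = +0.707107

+√(1/2) = +0.707107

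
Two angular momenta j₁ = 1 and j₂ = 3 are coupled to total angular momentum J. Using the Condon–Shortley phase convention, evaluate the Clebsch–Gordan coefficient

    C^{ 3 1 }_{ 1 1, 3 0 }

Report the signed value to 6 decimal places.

triangle: 1!*1!*5!/8! = 120/40320
(j±m)!: 2!*0!*3!*3!*4!*2! = 3456
prefactor² = (2J+1)*Δ*N² = 72
  k=0: +1/(0!*1!*0!*3!*1!*2!) = 1/12
Σ = 1/12  ⇒  CG² = 72*1/12² = 1/2
CG = +√(1/2) = +0.707107

+0.707107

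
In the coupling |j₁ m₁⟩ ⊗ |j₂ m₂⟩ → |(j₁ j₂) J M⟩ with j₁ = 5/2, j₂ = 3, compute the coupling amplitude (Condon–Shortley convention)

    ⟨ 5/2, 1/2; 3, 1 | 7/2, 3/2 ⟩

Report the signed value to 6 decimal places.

−√(5/21) ≈ -0.487950

j₁+j₂−J=2  J+j₁−j₂=3  J−j₁+j₂=4  j₁+j₂+J+1=10
(j₁±m₁, j₂±m₂, J±M) = (3,2,4,2,5,2)
P² = 3072/35
sum k=0..2:
  [0] +1/96 = 1/96
  [1] −1/12 = -1/12
  [2] +1/48 = 1/48
S = -5/96
C² = P²·S² = 5/21 ; C = -0.487950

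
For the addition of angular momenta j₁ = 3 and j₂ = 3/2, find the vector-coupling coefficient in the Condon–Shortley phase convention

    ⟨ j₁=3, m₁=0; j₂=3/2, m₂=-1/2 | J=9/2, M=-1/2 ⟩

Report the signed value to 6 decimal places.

triangle: 0!·6!·3!/10! = 4320/3628800
(j±m)!: 3!·3!·1!·2!·4!·5! = 207360
prefactor² = (2J+1)·Δ·N² = 17280/7
  k=0: +1/(0!·0!·3!·1!·3!·2!) = 1/72
Σ = 1/72  ⇒  CG² = 17280/7·1/72² = 10/21
CG = +√(10/21) = +0.690066

+√(10/21) ≈ +0.690066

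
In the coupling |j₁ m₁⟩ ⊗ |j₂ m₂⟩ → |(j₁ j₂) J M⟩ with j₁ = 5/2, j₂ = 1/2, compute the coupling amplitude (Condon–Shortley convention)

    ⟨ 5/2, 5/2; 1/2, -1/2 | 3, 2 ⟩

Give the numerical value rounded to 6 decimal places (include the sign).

√[7·0!5!1!/7! · 5!0!0!1!5!1!] = √(2400)
  +(−1)^0/∏(0,0,0,0,5,1)! = 1/120  (running 1/120)
⟨..|..⟩ = √(2400)·(1/120) = +0.408248

+0.408248  (= +√(1/6))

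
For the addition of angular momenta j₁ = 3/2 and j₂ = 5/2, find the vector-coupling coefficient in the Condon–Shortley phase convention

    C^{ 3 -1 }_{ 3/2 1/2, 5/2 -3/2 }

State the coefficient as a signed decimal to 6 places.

+0.639010  (= +√(49/120))

triangle: 1!·2!·4!/8! = 48/40320
(j±m)!: 2!·1!·1!·4!·2!·4! = 2304
prefactor² = (2J+1)·Δ·N² = 96/5
  k=0: +1/(0!·1!·1!·1!·1!·3!) = 1/6
  k=1: −1/(1!·0!·0!·0!·2!·4!) = -1/48
Σ = 7/48  ⇒  CG² = 96/5·7/48² = 49/120
CG = +√(49/120) = +0.639010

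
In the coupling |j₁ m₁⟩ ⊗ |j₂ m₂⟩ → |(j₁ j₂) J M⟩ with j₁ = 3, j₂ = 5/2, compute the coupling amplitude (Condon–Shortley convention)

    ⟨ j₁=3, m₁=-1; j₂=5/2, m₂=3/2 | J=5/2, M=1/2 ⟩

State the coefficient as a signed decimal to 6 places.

+√(1/35) ≈ +0.169031

j₁+j₂−J=3  J+j₁−j₂=3  J−j₁+j₂=2  j₁+j₂+J+1=9
(j₁±m₁, j₂±m₂, J±M) = (2,4,4,1,3,2)
P² = 576/35
sum k=2..3:
  [2] +1/8 = 1/8
  [3] −1/12 = -1/12
S = 1/24
C² = P²·S² = 1/35 ; C = +0.169031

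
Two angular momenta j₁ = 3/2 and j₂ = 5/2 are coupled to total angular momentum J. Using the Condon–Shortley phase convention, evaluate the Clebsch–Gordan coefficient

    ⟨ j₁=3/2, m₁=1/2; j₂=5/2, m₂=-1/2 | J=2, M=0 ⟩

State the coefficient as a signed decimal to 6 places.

√[5·2!1!3!/7! · 2!1!2!3!2!2!] = √(8/7)
  +(−1)^0/∏(0,2,1,2,0,1)! = 1/4  (running 1/4)
  +(−1)^1/∏(1,1,0,1,1,2)! = -1/2  (running -1/4)
⟨..|..⟩ = √(8/7)·(-1/4) = -0.267261

-0.267261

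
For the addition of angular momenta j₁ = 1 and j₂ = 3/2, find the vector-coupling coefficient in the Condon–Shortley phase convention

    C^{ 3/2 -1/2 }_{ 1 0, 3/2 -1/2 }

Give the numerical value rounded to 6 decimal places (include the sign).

+√(1/15) = +0.258199

√[4·1!1!2!/5! · 1!1!1!2!1!2!] = √(4/15)
  +(−1)^0/∏(0,1,1,1,0,1)! = 1  (running 1)
  +(−1)^1/∏(1,0,0,0,1,2)! = -1/2  (running 1/2)
⟨..|..⟩ = √(4/15)·(1/2) = +0.258199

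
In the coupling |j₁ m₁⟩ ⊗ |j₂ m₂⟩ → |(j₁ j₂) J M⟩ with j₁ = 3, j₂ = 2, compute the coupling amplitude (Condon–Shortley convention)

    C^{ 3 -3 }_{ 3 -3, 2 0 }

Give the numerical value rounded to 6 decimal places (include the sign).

√[7·2!4!2!/9! · 0!6!2!2!0!6!] = √(3840)
  +(−1)^2/∏(2,0,4,0,0,2)! = 1/96  (running 1/96)
⟨..|..⟩ = √(3840)·(1/96) = +0.645497

+√(5/12) ≈ +0.645497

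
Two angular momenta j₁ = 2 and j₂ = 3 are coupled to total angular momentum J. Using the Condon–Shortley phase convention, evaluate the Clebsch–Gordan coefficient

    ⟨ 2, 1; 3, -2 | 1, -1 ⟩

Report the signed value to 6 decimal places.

√[3·4!0!2!/7! · 3!1!1!5!0!2!] = √(288/7)
  +(−1)^1/∏(1,3,0,0,0,2)! = -1/12  (running -1/12)
⟨..|..⟩ = √(288/7)·(-1/12) = -0.534522

-0.534522  (= −√(2/7))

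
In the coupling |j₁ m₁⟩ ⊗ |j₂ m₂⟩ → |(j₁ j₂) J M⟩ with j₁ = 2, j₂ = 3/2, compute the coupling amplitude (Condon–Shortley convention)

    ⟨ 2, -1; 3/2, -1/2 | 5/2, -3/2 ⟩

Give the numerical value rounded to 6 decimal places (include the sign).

√[6·1!3!2!/7! · 1!3!1!2!1!4!] = √(144/35)
  +(−1)^0/∏(0,1,3,1,0,1)! = 1/6  (running 1/6)
  +(−1)^1/∏(1,0,2,0,1,2)! = -1/4  (running -1/12)
⟨..|..⟩ = √(144/35)·(-1/12) = -0.169031

−√(1/35) ≈ -0.169031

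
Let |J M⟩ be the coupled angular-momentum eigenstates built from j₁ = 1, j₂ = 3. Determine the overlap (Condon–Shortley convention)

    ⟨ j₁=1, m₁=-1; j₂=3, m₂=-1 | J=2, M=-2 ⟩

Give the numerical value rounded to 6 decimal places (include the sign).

+√(1/21) ≈ +0.218218

triangle: 2!·0!·4!/7! = 48/5040
(j±m)!: 0!·2!·2!·4!·0!·4! = 2304
prefactor² = (2J+1)·Δ·N² = 768/7
  k=2: +1/(2!·0!·0!·0!·0!·4!) = 1/48
Σ = 1/48  ⇒  CG² = 768/7·1/48² = 1/21
CG = +√(1/21) = +0.218218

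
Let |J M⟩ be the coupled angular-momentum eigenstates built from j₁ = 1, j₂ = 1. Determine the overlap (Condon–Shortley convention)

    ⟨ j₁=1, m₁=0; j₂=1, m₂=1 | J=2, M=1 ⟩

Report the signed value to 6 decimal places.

triangle: 0!×2!×2!/5! = 4/120
(j±m)!: 1!×1!×2!×0!×3!×1! = 12
prefactor² = (2J+1)×Δ×N² = 2
  k=0: +1/(0!×0!×1!×2!×1!×0!) = 1/2
Σ = 1/2  ⇒  CG² = 2×1/2² = 1/2
CG = +√(1/2) = +0.707107

+0.707107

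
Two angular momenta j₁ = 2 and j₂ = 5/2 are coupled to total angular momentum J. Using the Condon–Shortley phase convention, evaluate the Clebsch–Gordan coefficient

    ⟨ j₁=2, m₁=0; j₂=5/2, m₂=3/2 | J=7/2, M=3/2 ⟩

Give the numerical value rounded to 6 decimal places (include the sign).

triangle: 1!·3!·4!/9! = 144/362880
(j±m)!: 2!·2!·4!·1!·5!·2! = 23040
prefactor² = (2J+1)·Δ·N² = 512/7
  k=0: +1/(0!·1!·2!·4!·1!·0!) = 1/48
  k=1: −1/(1!·0!·1!·3!·2!·1!) = -1/12
Σ = -1/16  ⇒  CG² = 512/7·(-1/16)² = 2/7
CG = −√(2/7) = -0.534522

-0.534522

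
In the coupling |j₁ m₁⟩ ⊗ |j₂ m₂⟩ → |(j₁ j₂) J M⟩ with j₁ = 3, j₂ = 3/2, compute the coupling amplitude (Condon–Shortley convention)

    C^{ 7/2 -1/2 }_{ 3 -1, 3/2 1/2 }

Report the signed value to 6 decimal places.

−√(2/7) = -0.534522

√[8·1!5!2!/9! · 2!4!2!1!3!4!] = √(512/7)
  +(−1)^0/∏(0,1,4,2,1,0)! = 1/48  (running 1/48)
  +(−1)^1/∏(1,0,3,1,2,1)! = -1/12  (running -1/16)
⟨..|..⟩ = √(512/7)·(-1/16) = -0.534522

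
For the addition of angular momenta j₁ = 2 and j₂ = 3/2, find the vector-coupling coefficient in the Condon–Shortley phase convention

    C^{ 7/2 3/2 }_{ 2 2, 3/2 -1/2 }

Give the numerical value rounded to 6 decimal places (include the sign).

+√(1/7) = +0.377964

√[8·0!4!3!/8! · 4!0!1!2!5!2!] = √(2304/7)
  +(−1)^0/∏(0,0,0,1,4,2)! = 1/48  (running 1/48)
⟨..|..⟩ = √(2304/7)·(1/48) = +0.377964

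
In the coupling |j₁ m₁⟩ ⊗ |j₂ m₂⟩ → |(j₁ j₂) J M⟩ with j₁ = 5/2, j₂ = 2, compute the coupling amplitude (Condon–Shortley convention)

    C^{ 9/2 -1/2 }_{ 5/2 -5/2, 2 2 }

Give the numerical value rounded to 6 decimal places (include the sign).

+0.089087  (= +√(1/126))

triangle: 0!*5!*4!/10! = 2880/3628800
(j±m)!: 0!*5!*4!*0!*4!*5! = 8294400
prefactor² = (2J+1)*Δ*N² = 460800/7
  k=0: +1/(0!*0!*5!*4!*0!*0!) = 1/2880
Σ = 1/2880  ⇒  CG² = 460800/7*1/2880² = 1/126
CG = +√(1/126) = +0.089087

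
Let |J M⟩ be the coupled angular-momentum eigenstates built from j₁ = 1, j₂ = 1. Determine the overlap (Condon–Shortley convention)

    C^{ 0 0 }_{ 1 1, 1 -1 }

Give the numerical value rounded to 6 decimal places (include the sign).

triangle: 2!·0!·0!/3! = 2/6
(j±m)!: 2!·0!·0!·2!·0!·0! = 4
prefactor² = (2J+1)·Δ·N² = 4/3
  k=0: +1/(0!·2!·0!·0!·0!·0!) = 1/2
Σ = 1/2  ⇒  CG² = 4/3·1/2² = 1/3
CG = +√(1/3) = +0.577350

+√(1/3) = +0.577350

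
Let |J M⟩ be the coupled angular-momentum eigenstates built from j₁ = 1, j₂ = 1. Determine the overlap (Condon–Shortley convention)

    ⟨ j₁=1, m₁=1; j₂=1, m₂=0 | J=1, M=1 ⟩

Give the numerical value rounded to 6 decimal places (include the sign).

+0.707107  (= +√(1/2))

j₁+j₂−J=1  J+j₁−j₂=1  J−j₁+j₂=1  j₁+j₂+J+1=4
(j₁±m₁, j₂±m₂, J±M) = (2,0,1,1,2,0)
P² = 1/2
sum k=0..0:
  [0] +1/1 = 1
S = 1
C² = P²·S² = 1/2 ; C = +0.707107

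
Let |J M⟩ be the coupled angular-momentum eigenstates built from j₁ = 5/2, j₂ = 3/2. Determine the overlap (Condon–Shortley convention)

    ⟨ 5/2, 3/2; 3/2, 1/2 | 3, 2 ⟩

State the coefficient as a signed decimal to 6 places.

+0.288675  (= +√(1/12))

√[7·1!4!2!/8! · 4!1!2!1!5!1!] = √(48)
  +(−1)^0/∏(0,1,1,2,3,0)! = 1/12  (running 1/12)
  +(−1)^1/∏(1,0,0,1,4,1)! = -1/24  (running 1/24)
⟨..|..⟩ = √(48)·(1/24) = +0.288675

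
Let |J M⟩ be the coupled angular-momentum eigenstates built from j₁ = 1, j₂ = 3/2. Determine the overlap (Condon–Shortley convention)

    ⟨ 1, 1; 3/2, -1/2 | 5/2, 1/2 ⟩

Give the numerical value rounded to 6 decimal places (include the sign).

+√(3/10) = +0.547723

√[6·0!2!3!/6! · 2!0!1!2!3!2!] = √(24/5)
  +(−1)^0/∏(0,0,0,1,2,2)! = 1/4  (running 1/4)
⟨..|..⟩ = √(24/5)·(1/4) = +0.547723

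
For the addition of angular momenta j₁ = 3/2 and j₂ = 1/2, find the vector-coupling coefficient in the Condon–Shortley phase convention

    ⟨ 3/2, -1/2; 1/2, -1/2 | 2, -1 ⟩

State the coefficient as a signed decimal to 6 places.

+√(3/4) ≈ +0.866025

j₁+j₂−J=0  J+j₁−j₂=3  J−j₁+j₂=1  j₁+j₂+J+1=5
(j₁±m₁, j₂±m₂, J±M) = (1,2,0,1,1,3)
P² = 3
sum k=0..0:
  [0] +1/2 = 1/2
S = 1/2
C² = P²·S² = 3/4 ; C = +0.866025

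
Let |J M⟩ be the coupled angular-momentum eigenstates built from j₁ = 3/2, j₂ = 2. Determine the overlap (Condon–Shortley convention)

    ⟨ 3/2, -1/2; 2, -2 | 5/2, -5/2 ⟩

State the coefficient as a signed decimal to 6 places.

+0.755929  (= +√(4/7))

√[6·1!2!3!/7! · 1!2!0!4!0!5!] = √(576/7)
  +(−1)^0/∏(0,1,2,0,0,3)! = 1/12  (running 1/12)
⟨..|..⟩ = √(576/7)·(1/12) = +0.755929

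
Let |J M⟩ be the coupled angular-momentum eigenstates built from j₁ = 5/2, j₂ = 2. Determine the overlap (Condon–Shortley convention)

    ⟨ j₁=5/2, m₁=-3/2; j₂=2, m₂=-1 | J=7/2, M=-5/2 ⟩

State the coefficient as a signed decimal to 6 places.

j₁+j₂−J=1  J+j₁−j₂=4  J−j₁+j₂=3  j₁+j₂+J+1=9
(j₁±m₁, j₂±m₂, J±M) = (1,4,1,3,1,6)
P² = 2304/7
sum k=0..1:
  [0] +1/48 = 1/48
  [1] −1/36 = -1/36
S = -1/144
C² = P²·S² = 1/63 ; C = -0.125988

−√(1/63) = -0.125988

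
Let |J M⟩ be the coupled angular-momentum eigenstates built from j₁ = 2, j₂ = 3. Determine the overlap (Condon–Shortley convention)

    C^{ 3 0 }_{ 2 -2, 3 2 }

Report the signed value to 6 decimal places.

+0.577350  (= +√(1/3))

√[7·2!2!4!/9! · 0!4!5!1!3!3!] = √(192)
  +(−1)^2/∏(2,0,2,3,0,1)! = 1/24  (running 1/24)
⟨..|..⟩ = √(192)·(1/24) = +0.577350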